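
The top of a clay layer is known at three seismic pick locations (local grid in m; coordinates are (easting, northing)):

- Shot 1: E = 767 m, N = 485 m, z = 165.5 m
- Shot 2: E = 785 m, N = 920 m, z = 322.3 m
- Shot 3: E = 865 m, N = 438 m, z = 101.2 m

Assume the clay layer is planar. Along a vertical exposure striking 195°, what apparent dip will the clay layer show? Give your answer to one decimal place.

Two edge vectors: Shot 1→Shot 2 = (18, 435, 156.8), Shot 1→Shot 3 = (98, -47, -64.3).
Normal n = (Shot 1→Shot 2) × (Shot 1→Shot 3) = (-20600.9, 16523.8, -43476).
So ∂z/∂E = −n_x/n_z = −0.47385 and ∂z/∂N = −n_y/n_z = 0.38007.
Unit vector along 195° is (sin 195°, cos 195°) = (-0.2588, -0.9659).
Slope in that direction = a·(-0.2588) + b·(-0.9659) = −0.24448.
Apparent dip = arctan|0.24448| = 13.7° (true dip is 31.3°, so apparent ≤ true as expected).

13.7°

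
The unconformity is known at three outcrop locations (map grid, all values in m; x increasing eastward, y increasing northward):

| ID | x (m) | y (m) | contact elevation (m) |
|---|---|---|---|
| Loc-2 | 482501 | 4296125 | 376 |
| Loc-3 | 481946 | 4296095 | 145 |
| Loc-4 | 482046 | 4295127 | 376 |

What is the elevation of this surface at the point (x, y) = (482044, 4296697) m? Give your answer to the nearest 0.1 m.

Let the plane be z = a·x + b·y + c.
Loc-3−Loc-2: −555a − 30b = −231;  Loc-4−Loc-2: −455a − 998b = 0.
Solving gives a = 0.426732563, b = −0.194552421.
Then c = 376 − a·482501 − b·4296125 = 630298.63.
At (482044, 4296697): z = 205703.9 − 835932.8 + 630298.63 = 69.7 m.

69.7 m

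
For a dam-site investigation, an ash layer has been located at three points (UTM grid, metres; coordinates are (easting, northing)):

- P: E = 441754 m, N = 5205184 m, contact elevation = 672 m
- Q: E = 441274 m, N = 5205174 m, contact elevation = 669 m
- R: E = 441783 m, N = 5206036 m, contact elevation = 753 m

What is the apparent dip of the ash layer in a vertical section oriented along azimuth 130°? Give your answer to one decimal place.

Let the plane be z = a·E + b·N + c.
Q−P: −480a − 10b = −3;  R−P: 29a + 852b = 81.
Solving gives a = 0.00427, b = 0.09493.
Unit vector along 130° is (sin 130°, cos 130°) = (0.7660, -0.6428).
Slope in that direction = a·(0.7660) + b·(-0.6428) = −0.05774.
Apparent dip = arctan|0.05774| = 3.3° (true dip is 5.4°, so apparent ≤ true as expected).

3.3°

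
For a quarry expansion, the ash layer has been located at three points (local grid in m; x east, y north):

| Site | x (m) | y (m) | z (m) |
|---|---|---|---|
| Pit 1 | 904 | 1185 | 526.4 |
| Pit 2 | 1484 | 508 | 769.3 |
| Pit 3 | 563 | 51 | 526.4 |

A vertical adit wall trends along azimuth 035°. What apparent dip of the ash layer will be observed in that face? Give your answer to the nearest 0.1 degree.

5.8°

Two edge vectors: Pit 1→Pit 2 = (580, -677, 242.9), Pit 1→Pit 3 = (-341, -1134, 0).
Normal n = (Pit 1→Pit 2) × (Pit 1→Pit 3) = (275448.6, -82828.9, -888577).
So ∂z/∂x = −n_x/n_z = 0.30999 and ∂z/∂y = −n_y/n_z = −0.09322.
Unit vector along 035° is (sin 35°, cos 35°) = (0.5736, 0.8192).
Slope in that direction = a·(0.5736) + b·(0.8192) = 0.10144.
Apparent dip = arctan|0.10144| = 5.8° (true dip is 17.9°, so apparent ≤ true as expected).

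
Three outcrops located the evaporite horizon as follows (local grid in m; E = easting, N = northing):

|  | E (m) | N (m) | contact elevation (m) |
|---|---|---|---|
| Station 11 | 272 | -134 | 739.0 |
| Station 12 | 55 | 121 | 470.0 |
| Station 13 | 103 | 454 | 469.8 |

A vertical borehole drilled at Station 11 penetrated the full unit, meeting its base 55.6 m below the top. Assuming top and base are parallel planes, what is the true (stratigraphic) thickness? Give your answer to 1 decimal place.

Let the plane be z = a·E + b·N + c.
Station 12−Station 11: −217a + 255b = −269;  Station 13−Station 11: −169a + 588b = −269.2.
Solving gives a = 1.05947, b = −0.15332.
|∇z| = √(a²+b²) = 1.07050, so dip δ = arctan(1.07050) = 46.95°.
True thickness = vertical thickness × cos δ = 55.6 × cos 46.95° = 38.0 m.

38.0 m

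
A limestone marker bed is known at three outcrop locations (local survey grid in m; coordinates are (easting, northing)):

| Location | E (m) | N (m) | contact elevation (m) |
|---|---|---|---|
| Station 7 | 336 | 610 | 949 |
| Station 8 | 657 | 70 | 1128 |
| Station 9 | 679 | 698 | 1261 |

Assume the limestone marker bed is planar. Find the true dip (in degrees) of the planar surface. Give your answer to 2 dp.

Let the plane be z = a·E + b·N + c.
Station 8−Station 7: 321a − 540b = 179;  Station 9−Station 7: 343a + 88b = 312.
Solving gives a = 0.86304, b = 0.18155.
Gradient magnitude |∇z| = √(a² + b²) = √(0.74484 + 0.03296) = 0.88193.
True dip = arctan(0.88193) = 41.41°, dipping toward WSW (azimuth ≈ 258°).

41.41°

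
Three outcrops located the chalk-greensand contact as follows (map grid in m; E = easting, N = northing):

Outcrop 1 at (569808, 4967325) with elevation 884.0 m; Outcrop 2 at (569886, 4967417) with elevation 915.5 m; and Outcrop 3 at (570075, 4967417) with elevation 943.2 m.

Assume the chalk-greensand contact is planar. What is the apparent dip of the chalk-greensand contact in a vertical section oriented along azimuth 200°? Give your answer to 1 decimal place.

14.3°

Let the plane be z = a·E + b·N + c.
Outcrop 2−Outcrop 1: 78a + 92b = 31.5;  Outcrop 3−Outcrop 1: 267a + 92b = 59.2.
Solving gives a = 0.14656, b = 0.21813.
Unit vector along 200° is (sin 200°, cos 200°) = (-0.3420, -0.9397).
Slope in that direction = a·(-0.3420) + b·(-0.9397) = −0.25510.
Apparent dip = arctan|0.25510| = 14.3° (true dip is 14.7°, so apparent ≤ true as expected).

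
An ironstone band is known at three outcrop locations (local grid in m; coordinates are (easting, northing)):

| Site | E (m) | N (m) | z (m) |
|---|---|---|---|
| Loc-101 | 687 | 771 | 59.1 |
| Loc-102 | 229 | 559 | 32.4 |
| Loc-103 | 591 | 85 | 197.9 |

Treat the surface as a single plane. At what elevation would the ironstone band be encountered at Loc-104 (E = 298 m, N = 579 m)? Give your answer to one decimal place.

39.1 m

Let the plane be z = a·E + b·N + c.
Loc-102−Loc-101: −458a − 212b = −26.7;  Loc-103−Loc-101: −96a − 686b = 138.8.
Solving gives a = 0.16248, b = −0.22507.
Then c = 59.1 − a·687 − b·771 = 121.01.
At (298, 579): z = 48.4 − 130.3 + 121.01 = 39.1 m.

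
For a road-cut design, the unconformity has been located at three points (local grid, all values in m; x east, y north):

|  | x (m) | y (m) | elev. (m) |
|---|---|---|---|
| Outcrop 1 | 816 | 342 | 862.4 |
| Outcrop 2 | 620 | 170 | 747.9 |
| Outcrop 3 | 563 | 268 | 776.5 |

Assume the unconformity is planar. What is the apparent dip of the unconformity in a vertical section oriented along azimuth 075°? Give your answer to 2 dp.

Two edge vectors: Outcrop 1→Outcrop 2 = (-196, -172, -114.5), Outcrop 1→Outcrop 3 = (-253, -74, -85.9).
Normal n = (Outcrop 1→Outcrop 2) × (Outcrop 1→Outcrop 3) = (6301.8, 12132.1, -29012).
So ∂z/∂x = −n_x/n_z = 0.21721 and ∂z/∂y = −n_y/n_z = 0.41818.
Unit vector along 075° is (sin 75°, cos 75°) = (0.9659, 0.2588).
Slope in that direction = a·(0.9659) + b·(0.2588) = 0.31804.
Apparent dip = arctan|0.31804| = 17.64° (true dip is 25.2°, so apparent ≤ true as expected).

17.64°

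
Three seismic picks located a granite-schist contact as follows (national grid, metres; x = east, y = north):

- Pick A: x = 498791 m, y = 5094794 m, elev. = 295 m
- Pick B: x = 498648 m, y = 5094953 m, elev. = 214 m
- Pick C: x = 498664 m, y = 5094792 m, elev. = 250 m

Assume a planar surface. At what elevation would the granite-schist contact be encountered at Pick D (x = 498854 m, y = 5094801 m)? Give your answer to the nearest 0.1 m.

316.2 m

Let the plane be z = a·x + b·y + c.
Pick B−Pick A: −143a + 159b = −81;  Pick C−Pick A: −127a − 2b = −45.
Solving gives a = 0.357292837, b = −0.188095122.
Then c = 295 − a·498791 − b·5094794 = 780386.45.
At (498854, 5094801): z = 178237.0 − 958307.2 + 780386.45 = 316.2 m.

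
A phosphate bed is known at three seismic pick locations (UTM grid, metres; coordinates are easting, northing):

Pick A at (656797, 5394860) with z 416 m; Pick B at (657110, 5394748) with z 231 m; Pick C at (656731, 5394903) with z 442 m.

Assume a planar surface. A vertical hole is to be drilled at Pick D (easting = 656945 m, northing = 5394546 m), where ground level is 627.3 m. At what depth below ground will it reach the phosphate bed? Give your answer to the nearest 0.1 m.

123.6 m

Two edge vectors: Pick A→Pick B = (313, -112, -185), Pick A→Pick C = (-66, 43, 26).
Normal n = (Pick A→Pick B) × (Pick A→Pick C) = (5043, 4072, 6067).
So ∂z/∂easting = −n_x/n_z = −0.831218065 and ∂z/∂northing = −n_y/n_z = −0.671171914.
Intercept c from Pick A: 416 + 545941.53 + 3620878.51 = 4167236.04.
At (656945, 5394546): z_contact = −546064.55 − 3620667.76 + 4167236.04 = 503.73 m.
Depth below ground = 627.3 − 503.73 = 123.6 m.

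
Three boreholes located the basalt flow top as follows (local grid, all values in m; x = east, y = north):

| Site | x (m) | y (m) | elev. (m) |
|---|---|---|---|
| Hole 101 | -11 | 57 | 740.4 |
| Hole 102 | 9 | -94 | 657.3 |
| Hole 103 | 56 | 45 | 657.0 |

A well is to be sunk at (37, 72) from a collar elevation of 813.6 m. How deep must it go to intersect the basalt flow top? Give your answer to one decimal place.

Two edge vectors: Hole 101→Hole 102 = (20, -151, -83.1), Hole 101→Hole 103 = (67, -12, -83.4).
Normal n = (Hole 101→Hole 102) × (Hole 101→Hole 103) = (11596.2, -3899.7, 9877).
So ∂z/∂x = −n_x/n_z = −1.17406 and ∂z/∂y = −n_y/n_z = 0.39483.
Intercept c from Hole 101: 740.4 − 12.91 − 22.51 = 704.98.
At (37, 72): z_contact = −43.44 + 28.43 + 704.98 = 689.97 m.
Depth below ground = 813.6 − 689.97 = 123.6 m.

123.6 m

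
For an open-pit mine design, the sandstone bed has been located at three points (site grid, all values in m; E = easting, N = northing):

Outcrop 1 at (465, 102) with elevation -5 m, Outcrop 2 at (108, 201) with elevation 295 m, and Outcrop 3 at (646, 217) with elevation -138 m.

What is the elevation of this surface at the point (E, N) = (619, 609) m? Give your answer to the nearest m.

-71 m

Two edge vectors: Outcrop 1→Outcrop 2 = (-357, 99, 300), Outcrop 1→Outcrop 3 = (181, 115, -133).
Normal n = (Outcrop 1→Outcrop 2) × (Outcrop 1→Outcrop 3) = (-47667, 6819, -58974).
So ∂z/∂E = −n_x/n_z = −0.80827 and ∂z/∂N = −n_y/n_z = 0.11563.
Intercept c from Outcrop 1: -5 + 375.85 − 11.79 = 359.05.
At (619, 609): z = −500.3 + 70.4 + 359.05 = -70.9 m.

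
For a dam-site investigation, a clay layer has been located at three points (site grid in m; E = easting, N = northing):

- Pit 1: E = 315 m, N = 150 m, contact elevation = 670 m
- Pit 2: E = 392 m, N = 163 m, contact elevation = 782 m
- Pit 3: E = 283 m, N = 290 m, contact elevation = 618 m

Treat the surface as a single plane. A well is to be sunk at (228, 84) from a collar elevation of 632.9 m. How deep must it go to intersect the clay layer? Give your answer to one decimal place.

Let the plane be z = a·E + b·N + c.
Pit 2−Pit 1: 77a + 13b = 112;  Pit 3−Pit 1: −32a + 140b = −52.
Solving gives a = 1.46088, b = −0.03751.
Then c = 670 − a·315 − b·150 = 215.45.
At (228, 84): z_contact = 333.08 − 3.15 + 215.45 = 545.38 m.
Depth below ground = 632.9 − 545.38 = 87.5 m.

87.5 m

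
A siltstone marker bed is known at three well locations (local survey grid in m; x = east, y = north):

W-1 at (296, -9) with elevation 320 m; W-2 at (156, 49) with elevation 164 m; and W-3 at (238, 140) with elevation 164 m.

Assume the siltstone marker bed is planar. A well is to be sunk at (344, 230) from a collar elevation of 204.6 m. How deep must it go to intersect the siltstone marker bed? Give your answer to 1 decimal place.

20.4 m

Two edge vectors: W-1→W-2 = (-140, 58, -156), W-1→W-3 = (-58, 149, -156).
Normal n = (W-1→W-2) × (W-1→W-3) = (14196, -12792, -17496).
So ∂z/∂x = −n_x/n_z = 0.81139 and ∂z/∂y = −n_y/n_z = −0.73114.
Intercept c from W-1: 320 − 240.17 − 6.58 = 73.25.
At (344, 230): z_contact = 279.12 − 168.16 + 73.25 = 184.20 m.
Depth below ground = 204.6 − 184.20 = 20.4 m.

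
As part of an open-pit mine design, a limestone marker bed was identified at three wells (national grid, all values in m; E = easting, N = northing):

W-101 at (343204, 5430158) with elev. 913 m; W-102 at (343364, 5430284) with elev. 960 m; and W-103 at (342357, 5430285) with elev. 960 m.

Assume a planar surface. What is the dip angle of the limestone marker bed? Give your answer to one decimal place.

20.4°

Two edge vectors: W-101→W-102 = (160, 126, 47), W-101→W-103 = (-847, 127, 47).
Normal n = (W-101→W-102) × (W-101→W-103) = (-47, -47329, 127042).
So ∂z/∂E = −n_x/n_z = 0.00037 and ∂z/∂N = −n_y/n_z = 0.37255.
Gradient magnitude |∇z| = √(a² + b²) = √(0.00000 + 0.13879) = 0.37255.
True dip = arctan(0.37255) = 20.4°, dipping toward S (azimuth ≈ 180°).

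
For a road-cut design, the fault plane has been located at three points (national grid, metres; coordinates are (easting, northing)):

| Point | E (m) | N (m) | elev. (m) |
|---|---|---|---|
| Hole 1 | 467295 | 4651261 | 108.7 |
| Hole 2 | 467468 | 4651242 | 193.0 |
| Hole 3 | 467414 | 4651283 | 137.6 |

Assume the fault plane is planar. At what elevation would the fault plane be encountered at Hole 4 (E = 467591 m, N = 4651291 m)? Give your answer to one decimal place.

Two edge vectors: Hole 1→Hole 2 = (173, -19, 84.3), Hole 1→Hole 3 = (119, 22, 28.9).
Normal n = (Hole 1→Hole 2) × (Hole 1→Hole 3) = (-2403.7, 5032, 6067).
So ∂z/∂E = −n_x/n_z = 0.396192517 and ∂z/∂N = −n_y/n_z = −0.829404978.
Intercept c from Hole 1: 108.7 − 185138.78 + 3857779.03 = 3672748.94.
At (467591, 4651291): z = 185256.1 − 3857803.9 + 3672748.94 = 201.1 m.

201.1 m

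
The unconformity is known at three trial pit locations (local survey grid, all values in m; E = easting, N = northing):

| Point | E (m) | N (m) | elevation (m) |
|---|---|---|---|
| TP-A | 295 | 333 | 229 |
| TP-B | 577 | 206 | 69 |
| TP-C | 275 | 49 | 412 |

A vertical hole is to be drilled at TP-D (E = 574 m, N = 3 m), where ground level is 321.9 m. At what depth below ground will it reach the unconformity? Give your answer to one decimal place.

Two edge vectors: TP-A→TP-B = (282, -127, -160), TP-A→TP-C = (-20, -284, 183).
Normal n = (TP-A→TP-B) × (TP-A→TP-C) = (-68681, -48406, -82628).
So ∂z/∂E = −n_x/n_z = −0.83121 and ∂z/∂N = −n_y/n_z = −0.58583.
Intercept c from TP-A: 229 + 245.21 + 195.08 = 669.29.
At (574, 3): z_contact = −477.11 − 1.76 + 669.29 = 190.42 m.
Depth below ground = 321.9 − 190.42 = 131.5 m.

131.5 m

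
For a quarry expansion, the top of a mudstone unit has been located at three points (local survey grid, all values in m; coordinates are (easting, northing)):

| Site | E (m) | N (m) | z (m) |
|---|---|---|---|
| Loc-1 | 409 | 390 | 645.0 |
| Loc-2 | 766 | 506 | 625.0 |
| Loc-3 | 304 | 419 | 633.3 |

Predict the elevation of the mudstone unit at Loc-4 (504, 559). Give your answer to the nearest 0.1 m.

601.2 m

Let the plane be z = a·E + b·N + c.
Loc-2−Loc-1: 357a + 116b = −20;  Loc-3−Loc-1: −105a + 29b = −11.7.
Solving gives a = 0.03449, b = −0.27856.
Then c = 645 − a·409 − b·390 = 739.53.
At (504, 559): z = 17.4 − 155.7 + 739.53 = 601.2 m.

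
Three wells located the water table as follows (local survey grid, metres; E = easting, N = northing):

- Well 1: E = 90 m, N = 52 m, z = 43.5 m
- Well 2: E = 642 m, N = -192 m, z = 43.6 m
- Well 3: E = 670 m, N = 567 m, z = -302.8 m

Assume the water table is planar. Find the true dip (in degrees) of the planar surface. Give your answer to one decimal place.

26.1°

Let the plane be z = a·E + b·N + c.
Well 2−Well 1: 552a − 244b = 0.1;  Well 3−Well 1: 580a + 515b = −346.3.
Solving gives a = −0.19832, b = −0.44907.
Gradient magnitude |∇z| = √(a² + b²) = √(0.03933 + 0.20167) = 0.49092.
True dip = arctan(0.49092) = 26.1°, dipping toward NNE (azimuth ≈ 024°).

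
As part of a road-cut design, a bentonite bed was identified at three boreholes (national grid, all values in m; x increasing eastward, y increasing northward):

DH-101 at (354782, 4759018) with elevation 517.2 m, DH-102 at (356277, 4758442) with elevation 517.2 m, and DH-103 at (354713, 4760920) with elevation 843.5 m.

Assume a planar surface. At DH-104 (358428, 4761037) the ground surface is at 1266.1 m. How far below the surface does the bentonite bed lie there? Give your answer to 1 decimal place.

Let the plane be z = a·x + b·y + c.
DH-102−DH-101: 1495a − 576b = 0;  DH-103−DH-101: −69a + 1902b = 326.3.
Solving gives a = 0.067034888, b = 0.173988122.
Then c = 517.2 − a·354782 − b·4759018 = −851278.17.
At (358428, 4761037): z_contact = 24027.18 + 828363.88 − 851278.17 = 1112.89 m.
Depth below ground = 1266.1 − 1112.89 = 153.2 m.

153.2 m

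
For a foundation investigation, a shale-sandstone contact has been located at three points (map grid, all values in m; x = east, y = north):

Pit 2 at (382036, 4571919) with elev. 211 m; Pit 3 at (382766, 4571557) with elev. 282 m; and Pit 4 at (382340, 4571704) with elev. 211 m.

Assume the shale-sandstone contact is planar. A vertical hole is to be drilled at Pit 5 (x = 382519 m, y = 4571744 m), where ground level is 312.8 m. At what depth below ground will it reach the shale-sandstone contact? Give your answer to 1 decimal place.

Two edge vectors: Pit 2→Pit 3 = (730, -362, 71), Pit 2→Pit 4 = (304, -215, 0).
Normal n = (Pit 2→Pit 3) × (Pit 2→Pit 4) = (15265, 21584, -46902).
So ∂z/∂x = −n_x/n_z = 0.325465865 and ∂z/∂y = −n_y/n_z = 0.460193595.
Intercept c from Pit 2: 211 − 124339.68 − 2103967.84 = −2228096.52.
At (382519, 4571744): z_contact = 124496.88 + 2103887.31 − 2228096.52 = 287.67 m.
Depth below ground = 312.8 − 287.67 = 25.1 m.

25.1 m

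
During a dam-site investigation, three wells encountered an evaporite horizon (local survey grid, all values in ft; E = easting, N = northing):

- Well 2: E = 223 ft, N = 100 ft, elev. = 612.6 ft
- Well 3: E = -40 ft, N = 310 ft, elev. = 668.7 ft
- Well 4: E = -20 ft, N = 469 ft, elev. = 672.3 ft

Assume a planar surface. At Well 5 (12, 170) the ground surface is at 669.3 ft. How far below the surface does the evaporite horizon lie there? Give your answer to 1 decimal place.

Two edge vectors: Well 2→Well 3 = (-263, 210, 56.1), Well 2→Well 4 = (-243, 369, 59.7).
Normal n = (Well 2→Well 3) × (Well 2→Well 4) = (-8163.9, 2068.8, -46017).
So ∂z/∂E = −n_x/n_z = −0.17741 and ∂z/∂N = −n_y/n_z = 0.04496.
Intercept c from Well 2: 612.6 + 39.56 − 4.50 = 647.67.
At (12, 170): z_contact = −2.13 + 7.64 + 647.67 = 653.18 ft.
Depth below ground = 669.3 − 653.18 = 16.1 ft.

16.1 ft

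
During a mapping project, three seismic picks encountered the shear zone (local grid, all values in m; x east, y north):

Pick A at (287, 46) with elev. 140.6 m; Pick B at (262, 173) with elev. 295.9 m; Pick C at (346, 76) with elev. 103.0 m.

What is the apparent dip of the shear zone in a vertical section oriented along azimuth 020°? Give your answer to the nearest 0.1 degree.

Two edge vectors: Pick A→Pick B = (-25, 127, 155.3), Pick A→Pick C = (59, 30, -37.6).
Normal n = (Pick A→Pick B) × (Pick A→Pick C) = (-9434.2, 8222.7, -8243).
So ∂z/∂x = −n_x/n_z = −1.14451 and ∂z/∂y = −n_y/n_z = 0.99754.
Unit vector along 020° is (sin 20°, cos 20°) = (0.3420, 0.9397).
Slope in that direction = a·(0.3420) + b·(0.9397) = 0.54593.
Apparent dip = arctan|0.54593| = 28.6° (true dip is 56.6°, so apparent ≤ true as expected).

28.6°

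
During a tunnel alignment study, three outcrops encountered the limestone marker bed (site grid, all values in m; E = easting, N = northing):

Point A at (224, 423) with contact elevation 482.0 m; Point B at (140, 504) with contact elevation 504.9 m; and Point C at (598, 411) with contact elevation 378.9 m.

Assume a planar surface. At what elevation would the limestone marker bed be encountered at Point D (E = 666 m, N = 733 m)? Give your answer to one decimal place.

359.1 m

Let the plane be z = a·E + b·N + c.
Point B−Point A: −84a + 81b = 22.9;  Point C−Point A: 374a − 12b = −103.1.
Solving gives a = −0.27577, b = −0.00327.
Then c = 482 − a·224 − b·423 = 545.16.
At (666, 733): z = −183.7 − 2.4 + 545.16 = 359.1 m.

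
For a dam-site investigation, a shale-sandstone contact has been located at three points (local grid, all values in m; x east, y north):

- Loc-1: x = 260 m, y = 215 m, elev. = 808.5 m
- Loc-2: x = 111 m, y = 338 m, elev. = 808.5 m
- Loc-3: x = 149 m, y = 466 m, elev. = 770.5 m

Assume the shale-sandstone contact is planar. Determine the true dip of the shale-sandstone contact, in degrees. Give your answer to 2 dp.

Let the plane be z = a·x + b·y + c.
Loc-2−Loc-1: −149a + 123b = 0;  Loc-3−Loc-1: −111a + 251b = −38.
Solving gives a = −0.19683, b = −0.23844.
Gradient magnitude |∇z| = √(a² + b²) = √(0.03874 + 0.05685) = 0.30919.
True dip = arctan(0.30919) = 17.18°, dipping toward NE (azimuth ≈ 040°).

17.18°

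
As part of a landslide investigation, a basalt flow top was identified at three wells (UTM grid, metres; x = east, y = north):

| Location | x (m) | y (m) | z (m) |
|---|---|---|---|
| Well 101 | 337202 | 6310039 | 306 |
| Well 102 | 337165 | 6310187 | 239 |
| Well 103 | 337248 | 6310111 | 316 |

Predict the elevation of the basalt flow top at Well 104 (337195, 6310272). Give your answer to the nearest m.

235 m

Two edge vectors: Well 101→Well 102 = (-37, 148, -67), Well 101→Well 103 = (46, 72, 10).
Normal n = (Well 101→Well 102) × (Well 101→Well 103) = (6304, -2712, -9472).
So ∂z/∂x = −n_x/n_z = 0.66554054 and ∂z/∂y = −n_y/n_z = −0.28631757.
Intercept c from Well 101: 306 − 224421.60 + 1806675.02 = 1582559.42.
At (337195, 6310272): z = 224416.9 − 1806741.7 + 1582559.42 = 234.6 m.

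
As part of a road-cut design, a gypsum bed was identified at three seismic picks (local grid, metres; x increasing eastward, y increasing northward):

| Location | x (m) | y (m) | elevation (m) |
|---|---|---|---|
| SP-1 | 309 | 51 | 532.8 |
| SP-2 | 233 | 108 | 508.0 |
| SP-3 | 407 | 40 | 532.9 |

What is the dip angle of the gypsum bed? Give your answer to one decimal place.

27.2°

Let the plane be z = a·x + b·y + c.
SP-2−SP-1: −76a + 57b = −24.8;  SP-3−SP-1: 98a − 11b = 0.1.
Solving gives a = −0.05623, b = −0.51006.
Gradient magnitude |∇z| = √(a² + b²) = √(0.00316 + 0.26016) = 0.51315.
True dip = arctan(0.51315) = 27.2°, dipping toward N (azimuth ≈ 006°).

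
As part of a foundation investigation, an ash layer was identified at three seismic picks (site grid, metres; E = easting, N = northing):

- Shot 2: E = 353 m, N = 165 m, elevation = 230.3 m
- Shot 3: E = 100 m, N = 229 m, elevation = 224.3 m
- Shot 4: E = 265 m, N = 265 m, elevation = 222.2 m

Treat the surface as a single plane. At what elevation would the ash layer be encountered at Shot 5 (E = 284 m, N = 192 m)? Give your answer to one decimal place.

Two edge vectors: Shot 2→Shot 3 = (-253, 64, -6), Shot 2→Shot 4 = (-88, 100, -8.1).
Normal n = (Shot 2→Shot 3) × (Shot 2→Shot 4) = (81.6, -1521.3, -19668).
So ∂z/∂E = −n_x/n_z = 0.00415 and ∂z/∂N = −n_y/n_z = −0.07735.
Intercept c from Shot 2: 230.3 − 1.46 + 12.76 = 241.60.
At (284, 192): z = 1.2 − 14.9 + 241.60 = 227.9 m.

227.9 m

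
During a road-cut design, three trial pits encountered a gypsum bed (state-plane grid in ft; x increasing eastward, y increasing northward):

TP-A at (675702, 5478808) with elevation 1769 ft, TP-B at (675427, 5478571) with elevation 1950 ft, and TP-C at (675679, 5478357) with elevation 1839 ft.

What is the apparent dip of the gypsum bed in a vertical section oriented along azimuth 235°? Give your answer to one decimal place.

Two edge vectors: TP-A→TP-B = (-275, -237, 181), TP-A→TP-C = (-23, -451, 70).
Normal n = (TP-A→TP-B) × (TP-A→TP-C) = (65041, 15087, 118574).
So ∂z/∂x = −n_x/n_z = −0.54853 and ∂z/∂y = −n_y/n_z = −0.12724.
Unit vector along 235° is (sin 235°, cos 235°) = (-0.8192, -0.5736).
Slope in that direction = a·(-0.8192) + b·(-0.5736) = 0.52231.
Apparent dip = arctan|0.52231| = 27.6° (true dip is 29.4°, so apparent ≤ true as expected).

27.6°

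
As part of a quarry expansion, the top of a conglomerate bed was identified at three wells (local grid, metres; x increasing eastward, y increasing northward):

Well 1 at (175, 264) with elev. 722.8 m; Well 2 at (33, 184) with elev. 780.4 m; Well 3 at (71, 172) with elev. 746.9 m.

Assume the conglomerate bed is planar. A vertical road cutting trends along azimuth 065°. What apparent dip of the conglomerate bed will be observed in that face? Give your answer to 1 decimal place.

22.6°

Two edge vectors: Well 1→Well 2 = (-142, -80, 57.6), Well 1→Well 3 = (-104, -92, 24.1).
Normal n = (Well 1→Well 2) × (Well 1→Well 3) = (3371.2, -2568.2, 4744).
So ∂z/∂x = −n_x/n_z = −0.71062 and ∂z/∂y = −n_y/n_z = 0.54136.
Unit vector along 065° is (sin 65°, cos 65°) = (0.9063, 0.4226).
Slope in that direction = a·(0.9063) + b·(0.4226) = −0.41526.
Apparent dip = arctan|0.41526| = 22.6° (true dip is 41.8°, so apparent ≤ true as expected).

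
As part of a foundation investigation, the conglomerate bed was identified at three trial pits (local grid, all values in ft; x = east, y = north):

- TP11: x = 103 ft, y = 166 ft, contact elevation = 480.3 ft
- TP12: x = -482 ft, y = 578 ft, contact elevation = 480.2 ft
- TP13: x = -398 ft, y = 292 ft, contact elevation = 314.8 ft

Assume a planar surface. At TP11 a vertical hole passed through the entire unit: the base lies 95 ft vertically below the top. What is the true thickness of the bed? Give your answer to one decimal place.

Let the plane be z = a·x + b·y + c.
TP12−TP11: −585a + 412b = −0.1;  TP13−TP11: −501a + 126b = −165.5.
Solving gives a = 0.51373, b = 0.72921.
|∇z| = √(a²+b²) = 0.89200, so dip δ = arctan(0.89200) = 41.73°.
True thickness = vertical thickness × cos δ = 95 × cos 41.73° = 70.9 ft.

70.9 ft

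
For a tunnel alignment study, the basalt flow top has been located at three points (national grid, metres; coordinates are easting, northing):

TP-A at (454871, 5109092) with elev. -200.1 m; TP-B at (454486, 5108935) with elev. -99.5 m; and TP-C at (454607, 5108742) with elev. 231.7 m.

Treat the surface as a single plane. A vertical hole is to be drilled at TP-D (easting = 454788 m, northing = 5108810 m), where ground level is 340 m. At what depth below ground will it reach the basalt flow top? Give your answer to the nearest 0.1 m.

146.9 m

Two edge vectors: TP-A→TP-B = (-385, -157, 100.6), TP-A→TP-C = (-264, -350, 431.8).
Normal n = (TP-A→TP-B) × (TP-A→TP-C) = (-32582.6, 139684.6, 93302).
So ∂z/∂easting = −n_x/n_z = 0.349216523 and ∂z/∂northing = −n_y/n_z = −1.497123320.
Intercept c from TP-A: -200.1 − 158848.47 + 7648940.78 = 7489892.21.
At (454788, 5108810): z_contact = 158819.48 − 7648518.59 + 7489892.21 = 193.10 m.
Depth below ground = 340 − 193.10 = 146.9 m.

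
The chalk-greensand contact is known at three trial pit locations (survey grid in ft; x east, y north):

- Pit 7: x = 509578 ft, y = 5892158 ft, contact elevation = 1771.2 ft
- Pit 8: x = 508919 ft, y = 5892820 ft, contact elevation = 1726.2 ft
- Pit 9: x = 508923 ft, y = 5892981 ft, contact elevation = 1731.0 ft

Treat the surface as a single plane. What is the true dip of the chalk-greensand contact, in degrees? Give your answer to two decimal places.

5.69°

Let the plane be z = a·x + b·y + c.
Pit 8−Pit 7: −659a + 662b = −45;  Pit 9−Pit 7: −655a + 823b = −40.2.
Solving gives a = 0.09584, b = 0.02743.
Gradient magnitude |∇z| = √(a² + b²) = √(0.00919 + 0.00075) = 0.09969.
True dip = arctan(0.09969) = 5.69°, dipping toward WSW (azimuth ≈ 254°).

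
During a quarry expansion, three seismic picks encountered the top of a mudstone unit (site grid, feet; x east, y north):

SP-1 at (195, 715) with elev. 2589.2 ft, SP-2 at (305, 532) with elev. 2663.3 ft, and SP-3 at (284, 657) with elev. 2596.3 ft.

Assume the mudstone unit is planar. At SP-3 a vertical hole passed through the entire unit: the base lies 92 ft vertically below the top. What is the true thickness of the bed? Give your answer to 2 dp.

76.77 ft

Two edge vectors: SP-1→SP-2 = (110, -183, 74.1), SP-1→SP-3 = (89, -58, 7.1).
Normal n = (SP-1→SP-2) × (SP-1→SP-3) = (2998.5, 5813.9, 9907).
So ∂z/∂x = −n_x/n_z = −0.30266 and ∂z/∂y = −n_y/n_z = −0.58685.
|∇z| = √(a²+b²) = 0.66030, so dip δ = arctan(0.66030) = 33.44°.
True thickness = vertical thickness × cos δ = 92 × cos 33.44° = 76.77 ft.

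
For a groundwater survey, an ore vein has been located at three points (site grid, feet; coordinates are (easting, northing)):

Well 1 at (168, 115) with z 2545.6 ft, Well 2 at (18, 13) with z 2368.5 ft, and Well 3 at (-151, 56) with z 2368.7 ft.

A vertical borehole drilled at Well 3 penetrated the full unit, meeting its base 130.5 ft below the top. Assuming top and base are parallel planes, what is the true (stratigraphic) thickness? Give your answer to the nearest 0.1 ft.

79.4 ft

Let the plane be z = a·E + b·N + c.
Well 2−Well 1: −150a − 102b = −177.1;  Well 3−Well 1: −319a − 59b = −176.9.
Solving gives a = 0.32062, b = 1.26477.
|∇z| = √(a²+b²) = 1.30478, so dip δ = arctan(1.30478) = 52.53°.
True thickness = vertical thickness × cos δ = 130.5 × cos 52.53° = 79.4 ft.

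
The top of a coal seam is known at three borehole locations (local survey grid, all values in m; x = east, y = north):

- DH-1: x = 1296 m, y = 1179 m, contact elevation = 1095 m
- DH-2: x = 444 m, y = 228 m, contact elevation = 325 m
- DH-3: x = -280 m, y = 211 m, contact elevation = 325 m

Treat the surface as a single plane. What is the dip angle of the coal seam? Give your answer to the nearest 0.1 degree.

39.6°

Let the plane be z = a·x + b·y + c.
DH-2−DH-1: −852a − 951b = −770;  DH-3−DH-1: −1576a − 968b = −770.
Solving gives a = −0.01942, b = 0.82707.
Gradient magnitude |∇z| = √(a² + b²) = √(0.00038 + 0.68405) = 0.82730.
True dip = arctan(0.82730) = 39.6°, dipping toward S (azimuth ≈ 179°).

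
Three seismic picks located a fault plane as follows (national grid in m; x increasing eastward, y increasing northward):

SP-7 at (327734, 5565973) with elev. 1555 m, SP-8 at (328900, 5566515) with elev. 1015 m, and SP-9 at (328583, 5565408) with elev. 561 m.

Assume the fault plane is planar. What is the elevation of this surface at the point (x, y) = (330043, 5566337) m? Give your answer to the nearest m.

42 m

Let the plane be z = a·x + b·y + c.
SP-8−SP-7: 1166a + 542b = −540;  SP-9−SP-7: 849a − 565b = −994.
Solving gives a = −0.75414407, b = 0.62607378.
Then c = 1555 − a·327734 − b·5565973 = −3235996.08.
At (330043, 5566337): z = −248900.0 + 3484937.6 − 3235996.08 = 41.6 m.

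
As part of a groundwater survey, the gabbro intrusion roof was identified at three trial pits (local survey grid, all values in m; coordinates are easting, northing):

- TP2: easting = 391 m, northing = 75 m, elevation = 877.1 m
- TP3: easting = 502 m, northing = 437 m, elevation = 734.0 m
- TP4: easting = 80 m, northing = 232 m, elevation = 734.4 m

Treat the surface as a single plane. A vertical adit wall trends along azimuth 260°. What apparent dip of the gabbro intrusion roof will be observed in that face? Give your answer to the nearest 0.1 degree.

8.0°

Let the plane be z = a·easting + b·northing + c.
TP3−TP2: 111a + 362b = −143.1;  TP4−TP2: −311a + 157b = −142.7.
Solving gives a = 0.22453, b = −0.46415.
Unit vector along 260° is (sin 260°, cos 260°) = (-0.9848, -0.1736).
Slope in that direction = a·(-0.9848) + b·(-0.1736) = −0.14052.
Apparent dip = arctan|0.14052| = 8.0° (true dip is 27.3°, so apparent ≤ true as expected).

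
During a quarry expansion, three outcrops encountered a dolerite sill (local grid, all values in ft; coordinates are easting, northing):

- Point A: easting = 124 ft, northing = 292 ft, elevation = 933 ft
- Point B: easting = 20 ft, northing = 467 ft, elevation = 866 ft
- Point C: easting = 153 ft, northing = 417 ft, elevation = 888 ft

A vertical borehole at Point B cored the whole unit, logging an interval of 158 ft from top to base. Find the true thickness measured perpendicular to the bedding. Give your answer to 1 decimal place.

Let the plane be z = a·easting + b·northing + c.
Point B−Point A: −104a + 175b = −67;  Point C−Point A: 29a + 125b = −45.
Solving gives a = 0.02766, b = −0.36642.
|∇z| = √(a²+b²) = 0.36746, so dip δ = arctan(0.36746) = 20.18°.
True thickness = vertical thickness × cos δ = 158 × cos 20.18° = 148.3 ft.

148.3 ft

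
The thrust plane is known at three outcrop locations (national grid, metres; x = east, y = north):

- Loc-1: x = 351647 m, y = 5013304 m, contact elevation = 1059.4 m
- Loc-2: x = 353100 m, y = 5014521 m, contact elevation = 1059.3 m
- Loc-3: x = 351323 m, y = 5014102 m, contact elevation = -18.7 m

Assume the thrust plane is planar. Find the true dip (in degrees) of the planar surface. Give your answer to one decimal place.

Let the plane be z = a·x + b·y + c.
Loc-2−Loc-1: 1453a + 1217b = −0.1;  Loc-3−Loc-1: −324a + 798b = −1078.1.
Solving gives a = 0.84436, b = −1.00818.
Gradient magnitude |∇z| = √(a² + b²) = √(0.71294 + 1.01643) = 1.31506.
True dip = arctan(1.31506) = 52.7°, dipping toward NW (azimuth ≈ 320°).

52.7°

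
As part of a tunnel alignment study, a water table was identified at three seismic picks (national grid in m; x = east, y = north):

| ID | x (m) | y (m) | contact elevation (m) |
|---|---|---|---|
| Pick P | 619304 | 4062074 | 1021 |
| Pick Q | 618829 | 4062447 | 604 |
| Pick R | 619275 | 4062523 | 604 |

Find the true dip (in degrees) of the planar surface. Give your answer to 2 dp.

42.98°

Two edge vectors: Pick P→Pick Q = (-475, 373, -417), Pick P→Pick R = (-29, 449, -417).
Normal n = (Pick P→Pick Q) × (Pick P→Pick R) = (31692, -185982, -202458).
So ∂z/∂x = −n_x/n_z = 0.15654 and ∂z/∂y = −n_y/n_z = −0.91862.
Gradient magnitude |∇z| = √(a² + b²) = √(0.02450 + 0.84386) = 0.93186.
True dip = arctan(0.93186) = 42.98°, dipping toward N (azimuth ≈ 350°).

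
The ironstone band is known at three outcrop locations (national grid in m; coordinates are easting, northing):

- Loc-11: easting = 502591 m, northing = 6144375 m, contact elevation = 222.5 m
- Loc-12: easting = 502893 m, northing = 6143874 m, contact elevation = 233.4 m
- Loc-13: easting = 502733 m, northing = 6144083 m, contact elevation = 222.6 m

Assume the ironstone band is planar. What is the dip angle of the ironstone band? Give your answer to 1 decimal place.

Two edge vectors: Loc-11→Loc-12 = (302, -501, 10.9), Loc-11→Loc-13 = (142, -292, 0.1).
Normal n = (Loc-11→Loc-12) × (Loc-11→Loc-13) = (3132.7, 1517.6, -17042).
So ∂z/∂easting = −n_x/n_z = 0.18382 and ∂z/∂northing = −n_y/n_z = 0.08905.
Gradient magnitude |∇z| = √(a² + b²) = √(0.03379 + 0.00793) = 0.20426.
True dip = arctan(0.20426) = 11.5°, dipping toward WSW (azimuth ≈ 244°).

11.5°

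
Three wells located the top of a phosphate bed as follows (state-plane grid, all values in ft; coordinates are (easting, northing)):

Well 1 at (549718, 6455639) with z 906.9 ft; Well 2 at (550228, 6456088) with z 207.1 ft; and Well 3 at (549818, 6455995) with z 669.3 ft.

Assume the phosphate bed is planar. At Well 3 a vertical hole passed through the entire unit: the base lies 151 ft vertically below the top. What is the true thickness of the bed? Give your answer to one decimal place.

Let the plane be z = a·E + b·N + c.
Well 2−Well 1: 510a + 449b = −699.8;  Well 3−Well 1: 100a + 356b = −237.6.
Solving gives a = −1.04234, b = −0.37462.
|∇z| = √(a²+b²) = 1.10762, so dip δ = arctan(1.10762) = 47.92°.
True thickness = vertical thickness × cos δ = 151 × cos 47.92° = 101.2 ft.

101.2 ft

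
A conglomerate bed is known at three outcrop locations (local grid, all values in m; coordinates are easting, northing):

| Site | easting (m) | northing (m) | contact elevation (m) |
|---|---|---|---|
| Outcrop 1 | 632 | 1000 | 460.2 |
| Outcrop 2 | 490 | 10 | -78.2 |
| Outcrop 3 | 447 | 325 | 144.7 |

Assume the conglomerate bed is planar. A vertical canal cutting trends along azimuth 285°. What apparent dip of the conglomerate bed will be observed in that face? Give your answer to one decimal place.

36.0°

Let the plane be z = a·easting + b·northing + c.
Outcrop 2−Outcrop 1: −142a − 990b = −538.4;  Outcrop 3−Outcrop 1: −185a − 675b = −315.5.
Solving gives a = −0.58505, b = 0.62775.
Unit vector along 285° is (sin 285°, cos 285°) = (-0.9659, 0.2588).
Slope in that direction = a·(-0.9659) + b·(0.2588) = 0.72759.
Apparent dip = arctan|0.72759| = 36.0° (true dip is 40.6°, so apparent ≤ true as expected).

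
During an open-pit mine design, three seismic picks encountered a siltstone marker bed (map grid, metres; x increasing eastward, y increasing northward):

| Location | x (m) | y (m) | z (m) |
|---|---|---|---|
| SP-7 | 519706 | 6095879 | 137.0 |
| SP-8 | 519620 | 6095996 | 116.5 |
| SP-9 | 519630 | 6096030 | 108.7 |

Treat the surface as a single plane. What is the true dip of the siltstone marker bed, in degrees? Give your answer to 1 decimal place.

Let the plane be z = a·x + b·y + c.
SP-8−SP-7: −86a + 117b = −20.5;  SP-9−SP-7: −76a + 151b = −28.3.
Solving gives a = −0.05266, b = −0.21392.
Gradient magnitude |∇z| = √(a² + b²) = √(0.00277 + 0.04576) = 0.22031.
True dip = arctan(0.22031) = 12.4°, dipping toward NNE (azimuth ≈ 014°).

12.4°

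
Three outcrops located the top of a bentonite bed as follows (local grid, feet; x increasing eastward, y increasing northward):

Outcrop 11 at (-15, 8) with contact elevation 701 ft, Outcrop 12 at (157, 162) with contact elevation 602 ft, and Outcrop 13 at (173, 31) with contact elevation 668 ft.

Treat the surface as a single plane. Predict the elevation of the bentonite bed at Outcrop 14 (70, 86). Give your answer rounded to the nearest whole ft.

Let the plane be z = a·x + b·y + c.
Outcrop 12−Outcrop 11: 172a + 154b = −99;  Outcrop 13−Outcrop 11: 188a + 23b = −33.
Solving gives a = −0.11222, b = −0.51752.
Then c = 701 − a·-15 − b·8 = 703.46.
At (70, 86): z = −7.9 − 44.5 + 703.46 = 651.1 ft.

651 ft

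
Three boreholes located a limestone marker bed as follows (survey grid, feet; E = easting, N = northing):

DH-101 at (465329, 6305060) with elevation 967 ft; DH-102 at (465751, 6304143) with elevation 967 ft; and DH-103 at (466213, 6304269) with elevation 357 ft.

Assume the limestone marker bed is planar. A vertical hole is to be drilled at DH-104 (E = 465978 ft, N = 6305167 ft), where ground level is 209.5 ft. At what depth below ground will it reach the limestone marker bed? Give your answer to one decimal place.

Two edge vectors: DH-101→DH-102 = (422, -917, 0), DH-101→DH-103 = (884, -791, -610).
Normal n = (DH-101→DH-102) × (DH-101→DH-103) = (559370, 257420, 476826).
So ∂z/∂E = −n_x/n_z = −1.173111366 and ∂z/∂N = −n_y/n_z = −0.539861501.
Intercept c from DH-101: 967 + 545882.74 + 3403859.15 = 3950708.89.
At (465978, 6305167): z_contact = −546644.09 − 3403916.92 + 3950708.89 = 147.89 ft.
Depth below ground = 209.5 − 147.89 = 61.6 ft.

61.6 ft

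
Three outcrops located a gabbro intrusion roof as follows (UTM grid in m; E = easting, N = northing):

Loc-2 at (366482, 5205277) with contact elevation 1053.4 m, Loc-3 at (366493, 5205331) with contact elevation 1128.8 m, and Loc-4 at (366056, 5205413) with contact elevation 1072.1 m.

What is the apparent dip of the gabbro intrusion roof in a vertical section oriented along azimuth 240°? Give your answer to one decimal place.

44.6°

Two edge vectors: Loc-2→Loc-3 = (11, 54, 75.4), Loc-2→Loc-4 = (-426, 136, 18.7).
Normal n = (Loc-2→Loc-3) × (Loc-2→Loc-4) = (-9244.6, -32326.1, 24500).
So ∂z/∂E = −n_x/n_z = 0.37733 and ∂z/∂N = −n_y/n_z = 1.31943.
Unit vector along 240° is (sin 240°, cos 240°) = (-0.8660, -0.5000).
Slope in that direction = a·(-0.8660) + b·(-0.5000) = −0.98649.
Apparent dip = arctan|0.98649| = 44.6° (true dip is 53.9°, so apparent ≤ true as expected).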